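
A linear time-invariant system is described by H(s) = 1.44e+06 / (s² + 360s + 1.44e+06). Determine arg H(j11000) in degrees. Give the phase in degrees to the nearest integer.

-178°

∠[(j11000)² + 360(j11000) + 1.44e+06] = ∠[-1.1956e+08 + j3.96e+06] = 178.10°
∠H(j11000) = −178.10° = -178.10°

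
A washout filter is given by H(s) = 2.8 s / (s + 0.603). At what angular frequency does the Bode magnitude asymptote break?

0.603 rad/s

The single real pole at s = −0.603 gives a corner at ω = 0.603 rad/s.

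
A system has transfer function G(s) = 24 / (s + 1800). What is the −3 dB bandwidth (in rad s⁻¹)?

For a single-pole low-pass, the −3 dB point is at the pole: ω = 1800 rad s⁻¹.

1800 rad s⁻¹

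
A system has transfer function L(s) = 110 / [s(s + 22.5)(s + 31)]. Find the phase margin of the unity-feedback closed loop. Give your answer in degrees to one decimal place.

89.3°

Gain crossover: |L(jω)| = 1 at ω ≈ 0.158 rad/s.
∠L(j0.158) = −90° − arctan(0.158/22.5) − arctan(0.158/31) ≈ -90.69°
PM = 180° + (-90.69°) = 89.31°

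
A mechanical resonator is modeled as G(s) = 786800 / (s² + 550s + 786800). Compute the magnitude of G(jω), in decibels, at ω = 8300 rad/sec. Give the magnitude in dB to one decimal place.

|(j8300)² + 550(j8300) + 786800| = |-6.8103e+07 + j4.565e+06| = 6.826e+07
|G(j8300)| = 786800 / 6.826e+07 = 0.011527
20 log₁₀(0.011527) = -38.77 dB

-38.8 dB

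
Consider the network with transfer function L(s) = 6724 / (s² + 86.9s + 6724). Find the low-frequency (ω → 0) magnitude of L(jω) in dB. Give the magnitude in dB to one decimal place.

L(0) = 6724 / 6724 = 1
20 log₁₀(1) = 0.00 dB

0.0 dB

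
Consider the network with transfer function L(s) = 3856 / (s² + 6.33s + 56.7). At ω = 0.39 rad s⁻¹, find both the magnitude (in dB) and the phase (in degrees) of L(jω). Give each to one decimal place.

|(j0.39)² + 6.33(j0.39) + 56.7| = |56.548 + j2.4687| = 56.6
|L(j0.39)| = 3856 / 56.6 = 68.125
20 log₁₀(68.125) = 36.67 dB
∠[(j0.39)² + 6.33(j0.39) + 56.7] = ∠[56.548 + j2.4687] = 2.50°
∠L(j0.39) = −2.50° = -2.50°

|L| = 36.7 dB, ∠L = -2.5°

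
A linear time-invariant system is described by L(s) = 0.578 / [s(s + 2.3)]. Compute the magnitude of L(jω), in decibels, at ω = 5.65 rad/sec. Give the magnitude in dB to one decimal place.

|j5.65 + 2.3| = √(5.65² + 2.3²) = 6.1
|j5.65| = 5.65
|L(j5.65)| = 0.578 / (6.1 × 5.65) = 0.01677
20 log₁₀(0.01677) = -35.51 dB

-35.5 dB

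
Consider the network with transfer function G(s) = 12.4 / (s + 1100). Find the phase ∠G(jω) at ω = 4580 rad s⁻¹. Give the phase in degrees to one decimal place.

-76.5 deg

∠(j4580 + 1100) = arctan(4580/1100) = 76.49°
∠G(j4580) = −76.49° = -76.49°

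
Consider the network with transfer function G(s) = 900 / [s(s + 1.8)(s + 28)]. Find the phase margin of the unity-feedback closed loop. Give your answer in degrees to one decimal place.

7.1°

Gain crossover: |G(jω)| = 1 at ω ≈ 5.47 rad/s.
∠G(j5.47) = −90° − arctan(5.47/1.8) − arctan(5.47/28) ≈ -172.86°
PM = 180° + (-172.86°) = 7.14°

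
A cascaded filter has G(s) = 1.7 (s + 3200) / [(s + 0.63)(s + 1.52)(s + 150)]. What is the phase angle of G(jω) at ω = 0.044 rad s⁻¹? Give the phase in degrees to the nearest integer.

-6°

∠(j0.044 + 3200) = arctan(0.044/3200) = 0.00°
∠(j0.044 + 0.63) = arctan(0.044/0.63) = 4.00°
∠(j0.044 + 1.52) = arctan(0.044/1.52) = 1.66°
∠(j0.044 + 150) = arctan(0.044/150) = 0.02°
∠G(j0.044) = 0.00° − (4.00° + 1.66° + 0.02°) = -5.67°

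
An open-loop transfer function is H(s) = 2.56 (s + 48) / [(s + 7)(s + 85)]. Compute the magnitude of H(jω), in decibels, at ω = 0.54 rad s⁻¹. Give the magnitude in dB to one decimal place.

|j0.54 + 48| = √(0.54² + 48²) = 48
|j0.54 + 7| = √(0.54² + 7²) = 7.021
|j0.54 + 85| = √(0.54² + 85²) = 85
|H(j0.54)| = 2.56 × 48 / (7.021 × 85) = 0.20592
20 log₁₀(0.20592) = -13.73 dB

-13.7 dB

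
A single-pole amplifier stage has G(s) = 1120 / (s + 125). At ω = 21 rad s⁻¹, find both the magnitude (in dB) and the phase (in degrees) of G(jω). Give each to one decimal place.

|j21 + 125| = √(21² + 125²) = 126.8
|G(j21)| = 1120 / 126.8 = 8.8362
20 log₁₀(8.8362) = 18.93 dB
∠(j21 + 125) = arctan(21/125) = 9.54°
∠G(j21) = −9.54° = -9.54°

|G| = 18.9 dB, ∠G = -9.5°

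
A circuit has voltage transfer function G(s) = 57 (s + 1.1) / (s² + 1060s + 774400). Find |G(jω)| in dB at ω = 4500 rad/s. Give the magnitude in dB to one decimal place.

-37.9 dB

|j4500 + 1.1| = √(4500² + 1.1²) = 4500
|(j4500)² + 1060(j4500) + 774400| = |-1.9476e+07 + j4.77e+06| = 2.005e+07
|G(j4500)| = 57 × 4500 / 2.005e+07 = 0.012792
20 log₁₀(0.012792) = -37.86 dB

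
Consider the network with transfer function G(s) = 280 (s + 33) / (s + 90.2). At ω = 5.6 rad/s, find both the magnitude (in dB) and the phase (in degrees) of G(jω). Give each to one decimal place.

|j5.6 + 33| = √(5.6² + 33²) = 33.47
|j5.6 + 90.2| = √(5.6² + 90.2²) = 90.37
|G(j5.6)| = 280 × 33.47 / 90.37 = 103.7
20 log₁₀(103.7) = 40.32 dB
∠(j5.6 + 33) = arctan(5.6/33) = 9.63°
∠(j5.6 + 90.2) = arctan(5.6/90.2) = 3.55°
∠G(j5.6) = 9.63° − 3.55° = 6.08°

|G| = 40.3 dB, ∠G = 6.1°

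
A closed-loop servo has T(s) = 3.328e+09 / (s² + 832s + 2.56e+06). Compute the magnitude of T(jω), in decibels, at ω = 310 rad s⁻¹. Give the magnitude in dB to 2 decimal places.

62.56 dB

|(j310)² + 832(j310) + 2.56e+06| = |2.4639e+06 + j2.5792e+05| = 2.477e+06
|T(j310)| = 3.328e+09 / 2.477e+06 = 1343.4
20 log₁₀(1343.4) = 62.564 dB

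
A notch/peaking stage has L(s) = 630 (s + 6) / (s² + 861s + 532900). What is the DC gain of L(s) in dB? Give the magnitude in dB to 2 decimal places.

-42.98 dB

L(0) = 630 × 6 / 532900 = 0.0070933
20 log₁₀(0.0070933) = -42.983 dB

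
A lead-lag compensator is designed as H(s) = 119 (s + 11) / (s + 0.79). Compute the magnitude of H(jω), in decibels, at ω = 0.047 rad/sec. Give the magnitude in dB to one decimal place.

64.4 dB

|j0.047 + 11| = √(0.047² + 11²) = 11
|j0.047 + 0.79| = √(0.047² + 0.79²) = 0.7914
|H(j0.047)| = 119 × 11 / 0.7914 = 1654.1
20 log₁₀(1654.1) = 64.37 dB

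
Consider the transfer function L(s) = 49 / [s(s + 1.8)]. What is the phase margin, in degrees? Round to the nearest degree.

Gain crossover: |L(jω)| = 1 at ω ≈ 6.89 rad s⁻¹.
∠L(j6.89) = −90° − arctan(6.89/1.8) ≈ -165.35°
PM = 180° + (-165.35°) = 14.65°

15°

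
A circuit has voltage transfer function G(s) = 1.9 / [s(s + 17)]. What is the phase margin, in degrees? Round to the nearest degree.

90°

Gain crossover: |G(jω)| = 1 at ω ≈ 0.112 rad/s.
∠G(j0.112) = −90° − arctan(0.112/17) ≈ -90.38°
PM = 180° + (-90.38°) = 89.62°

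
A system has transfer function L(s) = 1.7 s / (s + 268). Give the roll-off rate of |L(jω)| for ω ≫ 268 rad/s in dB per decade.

With 1 zero and 1 pole, the high-frequency asymptotic slope is 20 × (1 − 1) = 0 dB/decade.

0 dB/decade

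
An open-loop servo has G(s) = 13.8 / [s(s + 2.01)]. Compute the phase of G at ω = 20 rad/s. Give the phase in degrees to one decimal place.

-174.3°

∠(j20 + 2.01) = arctan(20/2.01) = 84.26°
∠(j20) = 90.00°
∠G(j20) = − (84.26° + 90.00°) = -174.26°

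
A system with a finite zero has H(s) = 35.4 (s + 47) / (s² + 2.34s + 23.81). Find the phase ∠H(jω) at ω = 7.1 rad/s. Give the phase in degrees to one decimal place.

∠(j7.1 + 47) = arctan(7.1/47) = 8.59°
∠[(j7.1)² + 2.34(j7.1) + 23.81] = ∠[-26.6 + j16.614] = 148.01°
∠H(j7.1) = 8.59° − 148.01° = -139.42°

-139.4 deg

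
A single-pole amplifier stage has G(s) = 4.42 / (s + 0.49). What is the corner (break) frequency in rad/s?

The single real pole at s = −0.49 gives a corner at ω = 0.49 rad/s.

0.49 rad/s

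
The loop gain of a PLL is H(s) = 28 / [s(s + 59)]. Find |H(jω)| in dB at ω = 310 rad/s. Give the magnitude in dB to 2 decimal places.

|j310 + 59| = √(310² + 59²) = 315.6
|j310| = 310
|H(j310)| = 28 / (315.6 × 310) = 0.00028623
20 log₁₀(0.00028623) = -70.866 dB

-70.87 dB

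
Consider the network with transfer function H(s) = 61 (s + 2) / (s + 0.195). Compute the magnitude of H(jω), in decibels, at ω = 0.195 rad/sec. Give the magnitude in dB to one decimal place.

|j0.195 + 2| = √(0.195² + 2²) = 2.009
|j0.195 + 0.195| = √(0.195² + 0.195²) = 0.2758
|H(j0.195)| = 61 × 2.009 / 0.2758 = 444.49
20 log₁₀(444.49) = 52.96 dB

53.0 dB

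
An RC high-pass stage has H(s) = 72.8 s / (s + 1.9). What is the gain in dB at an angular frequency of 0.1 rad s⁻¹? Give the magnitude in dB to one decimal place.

|j0.1| = 0.1
|j0.1 + 1.9| = √(0.1² + 1.9²) = 1.903
|H(j0.1)| = 72.8 × 0.1 / 1.903 = 3.8263
20 log₁₀(3.8263) = 11.66 dB

11.7 dB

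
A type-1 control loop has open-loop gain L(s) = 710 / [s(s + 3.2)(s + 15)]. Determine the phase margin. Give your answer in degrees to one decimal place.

4.6°

Gain crossover: |L(jω)| = 1 at ω ≈ 6.24 rad s⁻¹.
∠L(j6.24) = −90° − arctan(6.24/3.2) − arctan(6.24/15) ≈ -175.41°
PM = 180° + (-175.41°) = 4.59°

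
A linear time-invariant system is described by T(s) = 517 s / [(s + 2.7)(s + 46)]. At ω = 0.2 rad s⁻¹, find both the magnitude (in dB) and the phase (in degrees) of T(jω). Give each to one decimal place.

|j0.2| = 0.2
|j0.2 + 2.7| = √(0.2² + 2.7²) = 2.707
|j0.2 + 46| = √(0.2² + 46²) = 46
|T(j0.2)| = 517 × 0.2 / (2.707 × 46) = 0.83025
20 log₁₀(0.83025) = -1.62 dB
∠(j0.2) = 90.00°
∠(j0.2 + 2.7) = arctan(0.2/2.7) = 4.24°
∠(j0.2 + 46) = arctan(0.2/46) = 0.25°
∠T(j0.2) = 90.00° − (4.24° + 0.25°) = 85.51°

|T| = -1.6 dB, ∠T = 85.5°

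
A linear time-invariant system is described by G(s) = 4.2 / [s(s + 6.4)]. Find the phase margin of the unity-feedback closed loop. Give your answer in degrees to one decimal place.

84.2°

Gain crossover: |G(jω)| = 1 at ω ≈ 0.653 rad/s.
∠G(j0.653) = −90° − arctan(0.653/6.4) ≈ -95.82°
PM = 180° + (-95.82°) = 84.18°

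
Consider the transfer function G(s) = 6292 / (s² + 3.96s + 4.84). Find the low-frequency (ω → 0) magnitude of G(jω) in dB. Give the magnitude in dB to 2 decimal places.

62.28 dB

G(0) = 6292 / 4.84 = 1300
20 log₁₀(1300) = 62.279 dB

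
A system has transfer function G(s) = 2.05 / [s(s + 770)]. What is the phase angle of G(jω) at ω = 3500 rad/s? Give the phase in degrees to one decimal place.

∠(j3500 + 770) = arctan(3500/770) = 77.59°
∠(j3500) = 90.00°
∠G(j3500) = − (77.59° + 90.00°) = -167.59°

-167.6°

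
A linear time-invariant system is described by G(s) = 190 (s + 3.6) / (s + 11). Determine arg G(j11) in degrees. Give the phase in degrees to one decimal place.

∠(j11 + 3.6) = arctan(11/3.6) = 71.88°
∠(j11 + 11) = arctan(11/11) = 45.00°
∠G(j11) = 71.88° − 45.00° = 26.88°

26.9°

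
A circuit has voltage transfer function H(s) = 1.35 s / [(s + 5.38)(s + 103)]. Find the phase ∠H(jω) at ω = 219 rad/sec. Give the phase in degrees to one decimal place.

∠(j219) = 90.00°
∠(j219 + 5.38) = arctan(219/5.38) = 88.59°
∠(j219 + 103) = arctan(219/103) = 64.81°
∠H(j219) = 90.00° − (88.59° + 64.81°) = -63.40°

-63.4°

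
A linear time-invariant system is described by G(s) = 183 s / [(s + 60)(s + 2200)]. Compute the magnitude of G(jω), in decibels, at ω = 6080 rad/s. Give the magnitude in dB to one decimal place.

|j6080| = 6080
|j6080 + 60| = √(6080² + 60²) = 6080
|j6080 + 2200| = √(6080² + 2200²) = 6466
|G(j6080)| = 183 × 6080 / (6080 × 6466) = 0.028301
20 log₁₀(0.028301) = -30.96 dB

-31.0 dB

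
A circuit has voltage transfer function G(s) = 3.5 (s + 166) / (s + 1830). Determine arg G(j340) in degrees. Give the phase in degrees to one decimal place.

53.5°

∠(j340 + 166) = arctan(340/166) = 63.98°
∠(j340 + 1830) = arctan(340/1830) = 10.53°
∠G(j340) = 63.98° − 10.53° = 53.45°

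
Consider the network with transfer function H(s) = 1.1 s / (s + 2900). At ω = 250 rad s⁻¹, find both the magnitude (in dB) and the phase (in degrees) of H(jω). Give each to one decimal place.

|j250| = 250
|j250 + 2900| = √(250² + 2900²) = 2911
|H(j250)| = 1.1 × 250 / 2911 = 0.094477
20 log₁₀(0.094477) = -20.49 dB
∠(j250) = 90.00°
∠(j250 + 2900) = arctan(250/2900) = 4.93°
∠H(j250) = 90.00° − 4.93° = 85.07°

|H| = -20.5 dB, ∠H = 85.1°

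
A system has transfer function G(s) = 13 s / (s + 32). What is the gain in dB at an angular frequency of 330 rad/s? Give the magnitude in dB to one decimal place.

22.2 dB

|j330| = 330
|j330 + 32| = √(330² + 32²) = 331.5
|G(j330)| = 13 × 330 / 331.5 = 12.939
20 log₁₀(12.939) = 22.24 dB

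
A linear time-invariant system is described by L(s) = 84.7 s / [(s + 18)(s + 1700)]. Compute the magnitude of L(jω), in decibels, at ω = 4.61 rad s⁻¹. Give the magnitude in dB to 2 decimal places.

|j4.61| = 4.61
|j4.61 + 18| = √(4.61² + 18²) = 18.58
|j4.61 + 1700| = √(4.61² + 1700²) = 1700
|L(j4.61)| = 84.7 × 4.61 / (18.58 × 1700) = 0.012361
20 log₁₀(0.012361) = -38.159 dB

-38.16 dB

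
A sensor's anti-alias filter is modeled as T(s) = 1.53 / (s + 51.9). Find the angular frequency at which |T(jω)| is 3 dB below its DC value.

For a single-pole low-pass, the −3 dB point is at the pole: ω = 51.9 rad/s.

51.9 rad/s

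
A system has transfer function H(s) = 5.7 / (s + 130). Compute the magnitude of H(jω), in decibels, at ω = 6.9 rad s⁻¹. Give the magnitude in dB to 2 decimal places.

-27.17 dB

|j6.9 + 130| = √(6.9² + 130²) = 130.2
|H(j6.9)| = 5.7 / 130.2 = 0.043785
20 log₁₀(0.043785) = -27.174 dB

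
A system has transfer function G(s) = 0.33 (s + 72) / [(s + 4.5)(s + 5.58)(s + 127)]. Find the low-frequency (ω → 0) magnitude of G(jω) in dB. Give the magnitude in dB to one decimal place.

G(0) = 0.33 × 72 / (4.5 × 5.58 × 127) = 0.0074507
20 log₁₀(0.0074507) = -42.56 dB

-42.6 dB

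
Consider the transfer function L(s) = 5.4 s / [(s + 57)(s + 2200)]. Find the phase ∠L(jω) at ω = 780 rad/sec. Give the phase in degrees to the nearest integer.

-15°

∠(j780) = 90.00°
∠(j780 + 57) = arctan(780/57) = 85.82°
∠(j780 + 2200) = arctan(780/2200) = 19.52°
∠L(j780) = 90.00° − (85.82° + 19.52°) = -15.34°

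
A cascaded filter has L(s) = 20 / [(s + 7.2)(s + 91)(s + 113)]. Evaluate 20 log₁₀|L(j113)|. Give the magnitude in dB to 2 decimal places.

-102.36 dB

|j113 + 7.2| = √(113² + 7.2²) = 113.2
|j113 + 91| = √(113² + 91²) = 145.1
|j113 + 113| = √(113² + 113²) = 159.8
|L(j113)| = 20 / (113.2 × 145.1 × 159.8) = 7.6182e-06
20 log₁₀(7.6182e-06) = -102.363 dB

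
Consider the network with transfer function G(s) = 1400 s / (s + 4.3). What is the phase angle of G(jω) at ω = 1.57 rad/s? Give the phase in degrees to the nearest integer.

∠(j1.57) = 90.00°
∠(j1.57 + 4.3) = arctan(1.57/4.3) = 20.06°
∠G(j1.57) = 90.00° − 20.06° = 69.94°

70°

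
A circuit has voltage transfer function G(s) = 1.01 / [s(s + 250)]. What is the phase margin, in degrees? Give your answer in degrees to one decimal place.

90.0 deg

Gain crossover: |G(jω)| = 1 at ω ≈ 0.00404 rad/s.
∠G(j0.00404) = −90° − arctan(0.00404/250) ≈ -90.00°
PM = 180° + (-90.00°) = 90.00°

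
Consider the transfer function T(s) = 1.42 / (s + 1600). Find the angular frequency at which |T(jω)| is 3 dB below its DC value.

For a single-pole low-pass, the −3 dB point is at the pole: ω = 1600 rad/s.

1600 rad/s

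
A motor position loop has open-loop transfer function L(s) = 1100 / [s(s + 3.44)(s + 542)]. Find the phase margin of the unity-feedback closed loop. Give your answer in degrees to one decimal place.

80.3°

Gain crossover: |L(jω)| = 1 at ω ≈ 0.582 rad s⁻¹.
∠L(j0.582) = −90° − arctan(0.582/3.44) − arctan(0.582/542) ≈ -99.66°
PM = 180° + (-99.66°) = 80.34°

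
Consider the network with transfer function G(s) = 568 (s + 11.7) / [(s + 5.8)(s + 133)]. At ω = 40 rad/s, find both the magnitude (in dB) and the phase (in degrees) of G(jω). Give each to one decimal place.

|j40 + 11.7| = √(40² + 11.7²) = 41.68
|j40 + 5.8| = √(40² + 5.8²) = 40.42
|j40 + 133| = √(40² + 133²) = 138.9
|G(j40)| = 568 × 41.68 / (40.42 × 138.9) = 4.217
20 log₁₀(4.217) = 12.50 dB
∠(j40 + 11.7) = arctan(40/11.7) = 73.70°
∠(j40 + 5.8) = arctan(40/5.8) = 81.75°
∠(j40 + 133) = arctan(40/133) = 16.74°
∠G(j40) = 73.70° − (81.75° + 16.74°) = -24.79°

|G| = 12.5 dB, ∠G = -24.8°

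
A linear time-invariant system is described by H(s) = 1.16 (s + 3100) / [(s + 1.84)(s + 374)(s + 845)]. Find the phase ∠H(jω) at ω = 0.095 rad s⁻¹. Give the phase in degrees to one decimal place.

∠(j0.095 + 3100) = arctan(0.095/3100) = 0.00°
∠(j0.095 + 1.84) = arctan(0.095/1.84) = 2.96°
∠(j0.095 + 374) = arctan(0.095/374) = 0.01°
∠(j0.095 + 845) = arctan(0.095/845) = 0.01°
∠H(j0.095) = 0.00° − (2.96° + 0.01° + 0.01°) = -2.97°

-3.0 deg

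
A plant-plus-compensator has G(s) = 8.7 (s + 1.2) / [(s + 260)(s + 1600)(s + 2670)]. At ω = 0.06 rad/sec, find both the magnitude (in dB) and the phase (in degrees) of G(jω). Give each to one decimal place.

|G| = -160.5 dB, ∠G = 2.8°

|j0.06 + 1.2| = √(0.06² + 1.2²) = 1.201
|j0.06 + 260| = √(0.06² + 260²) = 260
|j0.06 + 1600| = √(0.06² + 1600²) = 1600
|j0.06 + 2670| = √(0.06² + 2670²) = 2670
|G(j0.06)| = 8.7 × 1.201 / (260 × 1600 × 2670) = 9.4111e-09
20 log₁₀(9.4111e-09) = -160.53 dB
∠(j0.06 + 1.2) = arctan(0.06/1.2) = 2.86°
∠(j0.06 + 260) = arctan(0.06/260) = 0.01°
∠(j0.06 + 1600) = arctan(0.06/1600) = 0.00°
∠(j0.06 + 2670) = arctan(0.06/2670) = 0.00°
∠G(j0.06) = 2.86° − (0.01° + 0.00° + 0.00°) = 2.85°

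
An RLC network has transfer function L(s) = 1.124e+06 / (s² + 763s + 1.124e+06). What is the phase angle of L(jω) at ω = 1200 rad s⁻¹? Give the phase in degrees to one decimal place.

∠[(j1200)² + 763(j1200) + 1.124e+06] = ∠[-3.16e+05 + j9.156e+05] = 109.04°
∠L(j1200) = −109.04° = -109.04°

-109.0°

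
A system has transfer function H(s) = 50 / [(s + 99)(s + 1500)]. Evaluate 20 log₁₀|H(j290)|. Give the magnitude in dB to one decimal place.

|j290 + 99| = √(290² + 99²) = 306.4
|j290 + 1500| = √(290² + 1500²) = 1528
|H(j290)| = 50 / (306.4 × 1528) = 0.0001068
20 log₁₀(0.0001068) = -79.43 dB

-79.4 dB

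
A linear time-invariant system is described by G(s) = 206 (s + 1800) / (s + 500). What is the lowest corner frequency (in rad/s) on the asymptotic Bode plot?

Break frequencies occur at each pole and zero magnitude: 500 rad/s, 1800 rad/s.
The lowest is 500 rad/s.

500 rad/s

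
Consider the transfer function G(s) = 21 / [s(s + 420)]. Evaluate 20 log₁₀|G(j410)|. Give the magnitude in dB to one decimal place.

-81.2 dB

|j410 + 420| = √(410² + 420²) = 586.9
|j410| = 410
|G(j410)| = 21 / (586.9 × 410) = 8.7265e-05
20 log₁₀(8.7265e-05) = -81.18 dB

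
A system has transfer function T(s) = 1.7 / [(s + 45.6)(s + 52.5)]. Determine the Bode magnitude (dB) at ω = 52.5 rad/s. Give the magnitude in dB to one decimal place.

-69.6 dB

|j52.5 + 45.6| = √(52.5² + 45.6²) = 69.54
|j52.5 + 52.5| = √(52.5² + 52.5²) = 74.25
|T(j52.5)| = 1.7 / (69.54 × 74.25) = 0.00032927
20 log₁₀(0.00032927) = -69.65 dB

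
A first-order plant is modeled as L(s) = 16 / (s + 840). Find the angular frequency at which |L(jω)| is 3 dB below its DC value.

For a single-pole low-pass, the −3 dB point is at the pole: ω = 840 rad/s.

840 rad/s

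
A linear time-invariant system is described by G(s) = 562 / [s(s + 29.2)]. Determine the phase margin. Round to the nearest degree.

Gain crossover: |G(jω)| = 1 at ω ≈ 16.7 rad s⁻¹.
∠G(j16.7) = −90° − arctan(16.7/29.2) ≈ -119.77°
PM = 180° + (-119.77°) = 60.23°

60 deg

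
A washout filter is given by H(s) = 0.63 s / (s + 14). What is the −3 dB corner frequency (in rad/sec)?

For a single-pole high-pass, the −3 dB point is at the pole: ω = 14 rad/sec.

14 rad/sec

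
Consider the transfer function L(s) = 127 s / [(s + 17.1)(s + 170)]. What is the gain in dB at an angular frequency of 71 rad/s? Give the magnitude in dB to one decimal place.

|j71| = 71
|j71 + 17.1| = √(71² + 17.1²) = 73.03
|j71 + 170| = √(71² + 170²) = 184.2
|L(j71)| = 127 × 71 / (73.03 × 184.2) = 0.67019
20 log₁₀(0.67019) = -3.48 dB

-3.5 dB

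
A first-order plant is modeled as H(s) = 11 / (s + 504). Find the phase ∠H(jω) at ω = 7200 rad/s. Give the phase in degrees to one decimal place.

∠(j7200 + 504) = arctan(7200/504) = 86.00°
∠H(j7200) = −86.00° = -86.00°

-86.0°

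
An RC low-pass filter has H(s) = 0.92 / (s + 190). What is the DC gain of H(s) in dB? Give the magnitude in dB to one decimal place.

-46.3 dB

H(0) = 0.92 / 190 = 0.0048421
20 log₁₀(0.0048421) = -46.30 dB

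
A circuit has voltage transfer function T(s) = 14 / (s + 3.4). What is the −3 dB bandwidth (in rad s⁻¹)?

3.4 rad s⁻¹

For a single-pole low-pass, the −3 dB point is at the pole: ω = 3.4 rad s⁻¹.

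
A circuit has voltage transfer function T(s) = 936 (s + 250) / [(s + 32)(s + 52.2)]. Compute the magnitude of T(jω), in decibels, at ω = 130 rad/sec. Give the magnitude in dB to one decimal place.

|j130 + 250| = √(130² + 250²) = 281.8
|j130 + 32| = √(130² + 32²) = 133.9
|j130 + 52.2| = √(130² + 52.2²) = 140.1
|T(j130)| = 936 × 281.8 / (133.9 × 140.1) = 14.063
20 log₁₀(14.063) = 22.96 dB

23.0 dB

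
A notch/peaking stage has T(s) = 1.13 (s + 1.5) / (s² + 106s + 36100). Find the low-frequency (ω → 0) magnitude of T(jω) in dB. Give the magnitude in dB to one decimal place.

T(0) = 1.13 × 1.5 / 36100 = 4.6953e-05
20 log₁₀(4.6953e-05) = -86.57 dB

-86.6 dB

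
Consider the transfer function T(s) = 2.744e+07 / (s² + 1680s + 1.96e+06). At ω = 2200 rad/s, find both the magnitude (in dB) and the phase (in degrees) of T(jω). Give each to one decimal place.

|(j2200)² + 1680(j2200) + 1.96e+06| = |-2.88e+06 + j3.696e+06| = 4.686e+06
|T(j2200)| = 2.744e+07 / 4.686e+06 = 5.8562
20 log₁₀(5.8562) = 15.35 dB
∠[(j2200)² + 1680(j2200) + 1.96e+06] = ∠[-2.88e+06 + j3.696e+06] = 127.93°
∠T(j2200) = −127.93° = -127.93°

|T| = 15.4 dB, ∠T = -127.9°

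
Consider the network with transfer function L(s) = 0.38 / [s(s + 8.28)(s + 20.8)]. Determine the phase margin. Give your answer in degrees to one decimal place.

90.0°

Gain crossover: |L(jω)| = 1 at ω ≈ 0.00221 rad/s.
∠L(j0.00221) = −90° − arctan(0.00221/8.28) − arctan(0.00221/20.8) ≈ -90.02°
PM = 180° + (-90.02°) = 89.98°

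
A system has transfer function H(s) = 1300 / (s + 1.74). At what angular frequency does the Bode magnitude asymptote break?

1.74 rad s⁻¹

The single real pole at s = −1.74 gives a corner at ω = 1.74 rad s⁻¹.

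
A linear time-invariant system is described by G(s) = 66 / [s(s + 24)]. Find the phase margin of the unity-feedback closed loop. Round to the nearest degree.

Gain crossover: |G(jω)| = 1 at ω ≈ 2.73 rad s⁻¹.
∠G(j2.73) = −90° − arctan(2.73/24) ≈ -96.50°
PM = 180° + (-96.50°) = 83.50°

84°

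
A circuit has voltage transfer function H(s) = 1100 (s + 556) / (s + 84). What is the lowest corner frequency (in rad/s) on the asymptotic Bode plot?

Break frequencies occur at each pole and zero magnitude: 84 rad/s, 556 rad/s.
The lowest is 84 rad/s.

84 rad/s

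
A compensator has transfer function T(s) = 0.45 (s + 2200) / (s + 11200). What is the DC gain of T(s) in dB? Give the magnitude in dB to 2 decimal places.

-21.07 dB

T(0) = 0.45 × 2200 / 11200 = 0.088393
20 log₁₀(0.088393) = -21.072 dB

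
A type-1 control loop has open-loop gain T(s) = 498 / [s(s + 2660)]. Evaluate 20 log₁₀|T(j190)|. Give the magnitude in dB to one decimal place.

-60.2 dB

|j190 + 2660| = √(190² + 2660²) = 2667
|j190| = 190
|T(j190)| = 498 / (2667 × 190) = 0.00098285
20 log₁₀(0.00098285) = -60.15 dB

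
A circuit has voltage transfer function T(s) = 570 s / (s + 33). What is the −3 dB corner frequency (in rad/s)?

33 rad/s

For a single-pole high-pass, the −3 dB point is at the pole: ω = 33 rad/s.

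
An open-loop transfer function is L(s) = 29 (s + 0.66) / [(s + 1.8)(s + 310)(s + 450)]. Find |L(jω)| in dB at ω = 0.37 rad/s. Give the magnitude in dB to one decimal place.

|j0.37 + 0.66| = √(0.37² + 0.66²) = 0.7566
|j0.37 + 1.8| = √(0.37² + 1.8²) = 1.838
|j0.37 + 310| = √(0.37² + 310²) = 310
|j0.37 + 450| = √(0.37² + 450²) = 450
|L(j0.37)| = 29 × 0.7566 / (1.838 × 310 × 450) = 8.5596e-05
20 log₁₀(8.5596e-05) = -81.35 dB

-81.4 dB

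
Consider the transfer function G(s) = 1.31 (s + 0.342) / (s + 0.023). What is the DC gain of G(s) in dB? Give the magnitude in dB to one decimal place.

25.8 dB

G(0) = 1.31 × 0.342 / 0.023 = 19.479
20 log₁₀(19.479) = 25.79 dB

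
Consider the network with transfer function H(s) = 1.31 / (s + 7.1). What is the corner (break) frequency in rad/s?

7.1 rad/s

The single real pole at s = −7.1 gives a corner at ω = 7.1 rad/s.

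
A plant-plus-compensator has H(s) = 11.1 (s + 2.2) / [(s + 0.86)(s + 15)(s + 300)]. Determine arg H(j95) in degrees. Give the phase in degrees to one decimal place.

∠(j95 + 2.2) = arctan(95/2.2) = 88.67°
∠(j95 + 0.86) = arctan(95/0.86) = 89.48°
∠(j95 + 15) = arctan(95/15) = 81.03°
∠(j95 + 300) = arctan(95/300) = 17.57°
∠H(j95) = 88.67° − (89.48° + 81.03° + 17.57°) = -99.41°

-99.4°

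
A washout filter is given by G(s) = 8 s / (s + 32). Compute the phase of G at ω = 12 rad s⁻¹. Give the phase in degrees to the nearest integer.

∠(j12) = 90.00°
∠(j12 + 32) = arctan(12/32) = 20.56°
∠G(j12) = 90.00° − 20.56° = 69.44°

69°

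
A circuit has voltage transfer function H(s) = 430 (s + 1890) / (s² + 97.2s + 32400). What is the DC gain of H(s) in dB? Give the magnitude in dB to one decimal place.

H(0) = 430 × 1890 / 32400 = 25.083
20 log₁₀(25.083) = 27.99 dB

28.0 dB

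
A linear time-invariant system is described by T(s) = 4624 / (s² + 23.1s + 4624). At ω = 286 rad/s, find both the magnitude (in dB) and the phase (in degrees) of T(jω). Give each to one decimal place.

|(j286)² + 23.1(j286) + 4624| = |-77172 + j6606.6| = 7.745e+04
|T(j286)| = 4624 / 7.745e+04 = 0.0597
20 log₁₀(0.0597) = -24.48 dB
∠[(j286)² + 23.1(j286) + 4624] = ∠[-77172 + j6606.6] = 175.11°
∠T(j286) = −175.11° = -175.11°

|T| = -24.5 dB, ∠T = -175.1°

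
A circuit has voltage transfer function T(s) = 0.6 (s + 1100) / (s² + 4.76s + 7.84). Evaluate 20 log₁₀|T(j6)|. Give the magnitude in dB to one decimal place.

24.3 dB

|j6 + 1100| = √(6² + 1100²) = 1100
|(j6)² + 4.76(j6) + 7.84| = |-28.16 + j28.56| = 40.11
|T(j6)| = 0.6 × 1100 / 40.11 = 16.456
20 log₁₀(16.456) = 24.33 dB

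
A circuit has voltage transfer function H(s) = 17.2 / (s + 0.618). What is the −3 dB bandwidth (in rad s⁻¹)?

For a single-pole low-pass, the −3 dB point is at the pole: ω = 0.618 rad s⁻¹.

0.618 rad s⁻¹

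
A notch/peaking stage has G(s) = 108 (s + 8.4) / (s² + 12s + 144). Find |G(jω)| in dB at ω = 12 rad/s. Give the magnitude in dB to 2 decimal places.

20.82 dB

|j12 + 8.4| = √(12² + 8.4²) = 14.65
|(j12)² + 12(j12) + 144| = |0 + j144| = 144
|G(j12)| = 108 × 14.65 / 144 = 10.986
20 log₁₀(10.986) = 20.817 dB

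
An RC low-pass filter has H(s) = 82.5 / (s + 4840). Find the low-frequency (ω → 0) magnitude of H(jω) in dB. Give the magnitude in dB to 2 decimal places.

H(0) = 82.5 / 4840 = 0.017045
20 log₁₀(0.017045) = -35.368 dB

-35.37 dB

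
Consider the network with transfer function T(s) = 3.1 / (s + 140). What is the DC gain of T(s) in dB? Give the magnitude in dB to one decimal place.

-33.1 dB

T(0) = 3.1 / 140 = 0.022143
20 log₁₀(0.022143) = -33.10 dB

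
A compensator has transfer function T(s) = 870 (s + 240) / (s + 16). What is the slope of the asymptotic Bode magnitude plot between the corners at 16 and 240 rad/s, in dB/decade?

-20 dB/decade

In this band the factors already past their corner are: pole at 16; net slope = -20 dB/decade.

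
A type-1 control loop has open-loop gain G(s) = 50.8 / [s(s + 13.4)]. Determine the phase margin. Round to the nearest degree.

75°

Gain crossover: |G(jω)| = 1 at ω ≈ 3.66 rad/sec.
∠G(j3.66) = −90° − arctan(3.66/13.4) ≈ -105.27°
PM = 180° + (-105.27°) = 74.73°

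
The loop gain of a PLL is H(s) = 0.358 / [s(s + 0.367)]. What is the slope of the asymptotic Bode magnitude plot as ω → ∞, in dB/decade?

With 0 zeros and 2 poles, the high-frequency asymptotic slope is 20 × (0 − 2) = -40 dB/decade.

-40 dB/decade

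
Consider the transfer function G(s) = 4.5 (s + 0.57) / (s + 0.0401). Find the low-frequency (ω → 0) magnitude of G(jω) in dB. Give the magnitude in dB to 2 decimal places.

36.12 dB

G(0) = 4.5 × 0.57 / 0.0401 = 63.965
20 log₁₀(63.965) = 36.119 dB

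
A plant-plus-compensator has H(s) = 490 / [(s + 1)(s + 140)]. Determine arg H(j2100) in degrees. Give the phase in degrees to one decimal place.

∠(j2100 + 1) = arctan(2100/1) = 89.97°
∠(j2100 + 140) = arctan(2100/140) = 86.19°
∠H(j2100) = − (89.97° + 86.19°) = -176.16°

-176.2°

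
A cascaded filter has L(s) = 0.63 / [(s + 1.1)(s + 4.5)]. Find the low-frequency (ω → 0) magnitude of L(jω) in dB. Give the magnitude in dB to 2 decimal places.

L(0) = 0.63 / (1.1 × 4.5) = 0.12727
20 log₁₀(0.12727) = -17.905 dB

-17.91 dB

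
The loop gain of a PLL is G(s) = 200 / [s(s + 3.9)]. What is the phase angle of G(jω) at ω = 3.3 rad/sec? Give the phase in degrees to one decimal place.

-130.2°

∠(j3.3 + 3.9) = arctan(3.3/3.9) = 40.24°
∠(j3.3) = 90.00°
∠G(j3.3) = − (40.24° + 90.00°) = -130.24°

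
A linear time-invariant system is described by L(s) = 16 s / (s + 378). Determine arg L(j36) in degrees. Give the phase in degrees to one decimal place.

84.6°

∠(j36) = 90.00°
∠(j36 + 378) = arctan(36/378) = 5.44°
∠L(j36) = 90.00° − 5.44° = 84.56°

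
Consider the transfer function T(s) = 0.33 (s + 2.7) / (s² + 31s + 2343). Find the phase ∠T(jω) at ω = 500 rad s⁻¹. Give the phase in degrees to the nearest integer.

∠(j500 + 2.7) = arctan(500/2.7) = 89.69°
∠[(j500)² + 31(j500) + 2343] = ∠[-2.4766e+05 + j15500] = 176.42°
∠T(j500) = 89.69° − 176.42° = -86.73°

-87 deg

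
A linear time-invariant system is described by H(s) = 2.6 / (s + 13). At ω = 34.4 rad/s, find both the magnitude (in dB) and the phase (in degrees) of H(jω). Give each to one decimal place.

|j34.4 + 13| = √(34.4² + 13²) = 36.77
|H(j34.4)| = 2.6 / 36.77 = 0.070701
20 log₁₀(0.070701) = -23.01 dB
∠(j34.4 + 13) = arctan(34.4/13) = 69.30°
∠H(j34.4) = −69.30° = -69.30°

|H| = -23.0 dB, ∠H = -69.3°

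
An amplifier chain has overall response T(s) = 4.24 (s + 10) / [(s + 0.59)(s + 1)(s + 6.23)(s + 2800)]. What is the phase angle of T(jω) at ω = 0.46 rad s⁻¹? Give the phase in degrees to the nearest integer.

-64°

∠(j0.46 + 10) = arctan(0.46/10) = 2.63°
∠(j0.46 + 0.59) = arctan(0.46/0.59) = 37.94°
∠(j0.46 + 1) = arctan(0.46/1) = 24.70°
∠(j0.46 + 6.23) = arctan(0.46/6.23) = 4.22°
∠(j0.46 + 2800) = arctan(0.46/2800) = 0.01°
∠T(j0.46) = 2.63° − (37.94° + 24.70° + 4.22° + 0.01°) = -64.24°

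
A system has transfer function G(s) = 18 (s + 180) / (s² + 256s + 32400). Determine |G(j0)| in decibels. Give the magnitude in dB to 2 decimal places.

G(0) = 18 × 180 / 32400 = 0.1
20 log₁₀(0.1) = -20.000 dB

-20.00 dB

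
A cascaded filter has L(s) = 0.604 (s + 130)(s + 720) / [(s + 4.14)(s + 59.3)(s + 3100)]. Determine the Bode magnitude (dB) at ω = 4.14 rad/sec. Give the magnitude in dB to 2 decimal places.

|j4.14 + 130| = √(4.14² + 130²) = 130.1
|j4.14 + 720| = √(4.14² + 720²) = 720
|j4.14 + 4.14| = √(4.14² + 4.14²) = 5.855
|j4.14 + 59.3| = √(4.14² + 59.3²) = 59.44
|j4.14 + 3100| = √(4.14² + 3100²) = 3100
|L(j4.14)| = 0.604 × 130.1 × 720 / (5.855 × 59.44 × 3100) = 0.052427
20 log₁₀(0.052427) = -25.609 dB

-25.61 dB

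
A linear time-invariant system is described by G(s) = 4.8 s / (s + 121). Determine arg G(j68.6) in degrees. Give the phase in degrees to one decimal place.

60.4°

∠(j68.6) = 90.00°
∠(j68.6 + 121) = arctan(68.6/121) = 29.55°
∠G(j68.6) = 90.00° − 29.55° = 60.45°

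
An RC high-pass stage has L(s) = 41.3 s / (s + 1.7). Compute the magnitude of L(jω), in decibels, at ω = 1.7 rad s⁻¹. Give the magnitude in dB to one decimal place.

|j1.7| = 1.7
|j1.7 + 1.7| = √(1.7² + 1.7²) = 2.404
|L(j1.7)| = 41.3 × 1.7 / 2.404 = 29.204
20 log₁₀(29.204) = 29.31 dB

29.3 dB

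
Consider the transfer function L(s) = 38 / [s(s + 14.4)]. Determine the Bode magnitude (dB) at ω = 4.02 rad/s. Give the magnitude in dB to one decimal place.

|j4.02 + 14.4| = √(4.02² + 14.4²) = 14.95
|j4.02| = 4.02
|L(j4.02)| = 38 / (14.95 × 4.02) = 0.63226
20 log₁₀(0.63226) = -3.98 dB

-4.0 dB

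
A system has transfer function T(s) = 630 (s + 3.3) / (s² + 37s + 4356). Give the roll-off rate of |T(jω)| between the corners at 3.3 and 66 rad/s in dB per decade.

20 dB/decade

In this band the factors already past their corner are: zero at 3.3; net slope = 20 dB/decade.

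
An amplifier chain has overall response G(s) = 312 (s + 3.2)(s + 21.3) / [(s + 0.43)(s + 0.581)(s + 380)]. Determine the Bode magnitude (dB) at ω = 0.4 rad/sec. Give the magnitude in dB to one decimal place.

42.7 dB

|j0.4 + 3.2| = √(0.4² + 3.2²) = 3.225
|j0.4 + 21.3| = √(0.4² + 21.3²) = 21.3
|j0.4 + 0.43| = √(0.4² + 0.43²) = 0.5873
|j0.4 + 0.581| = √(0.4² + 0.581²) = 0.7054
|j0.4 + 380| = √(0.4² + 380²) = 380
|G(j0.4)| = 312 × 3.225 × 21.3 / (0.5873 × 0.7054 × 380) = 136.17
20 log₁₀(136.17) = 42.68 dB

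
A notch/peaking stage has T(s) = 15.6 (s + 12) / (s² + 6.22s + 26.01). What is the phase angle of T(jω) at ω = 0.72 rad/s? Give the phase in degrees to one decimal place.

-6.5 deg

∠(j0.72 + 12) = arctan(0.72/12) = 3.43°
∠[(j0.72)² + 6.22(j0.72) + 26.01] = ∠[25.492 + j4.4784] = 9.96°
∠T(j0.72) = 3.43° − 9.96° = -6.53°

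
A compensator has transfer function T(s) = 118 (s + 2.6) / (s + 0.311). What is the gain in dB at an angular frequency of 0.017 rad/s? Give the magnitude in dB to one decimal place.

59.9 dB

|j0.017 + 2.6| = √(0.017² + 2.6²) = 2.6
|j0.017 + 0.311| = √(0.017² + 0.311²) = 0.3115
|T(j0.017)| = 118 × 2.6 / 0.3115 = 985.05
20 log₁₀(985.05) = 59.87 dB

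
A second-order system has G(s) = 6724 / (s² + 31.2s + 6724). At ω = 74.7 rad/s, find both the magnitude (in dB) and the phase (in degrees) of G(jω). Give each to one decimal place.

|G| = 8.3 dB, ∠G = -63.9 deg

|(j74.7)² + 31.2(j74.7) + 6724| = |1143.9 + j2330.6| = 2596
|G(j74.7)| = 6724 / 2596 = 2.5899
20 log₁₀(2.5899) = 8.27 dB
∠[(j74.7)² + 31.2(j74.7) + 6724] = ∠[1143.9 + j2330.6] = 63.86°
∠G(j74.7) = −63.86° = -63.86°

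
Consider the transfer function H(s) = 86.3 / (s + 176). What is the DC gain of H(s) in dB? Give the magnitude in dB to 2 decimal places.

H(0) = 86.3 / 176 = 0.49034
20 log₁₀(0.49034) = -6.190 dB

-6.19 dB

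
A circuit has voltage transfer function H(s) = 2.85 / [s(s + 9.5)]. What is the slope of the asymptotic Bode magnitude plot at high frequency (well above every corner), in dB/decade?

With 0 zeros and 2 poles, the high-frequency asymptotic slope is 20 × (0 − 2) = -40 dB/decade.

-40 dB/decade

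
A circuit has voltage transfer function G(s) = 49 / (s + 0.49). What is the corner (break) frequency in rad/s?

0.49 rad/s

The single real pole at s = −0.49 gives a corner at ω = 0.49 rad/s.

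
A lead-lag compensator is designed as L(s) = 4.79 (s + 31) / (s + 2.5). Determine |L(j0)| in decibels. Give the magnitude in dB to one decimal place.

35.5 dB

L(0) = 4.79 × 31 / 2.5 = 59.396
20 log₁₀(59.396) = 35.48 dB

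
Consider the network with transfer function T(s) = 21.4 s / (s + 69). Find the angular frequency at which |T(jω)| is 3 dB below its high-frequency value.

For a single-pole high-pass, the −3 dB point is at the pole: ω = 69 rad/s.

69 rad/s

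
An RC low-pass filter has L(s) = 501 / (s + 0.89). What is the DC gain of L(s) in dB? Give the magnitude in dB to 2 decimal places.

L(0) = 501 / 0.89 = 562.92
20 log₁₀(562.92) = 55.009 dB

55.01 dB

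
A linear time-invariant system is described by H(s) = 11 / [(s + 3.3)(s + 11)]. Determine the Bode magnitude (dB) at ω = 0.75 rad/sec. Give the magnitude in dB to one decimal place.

|j0.75 + 3.3| = √(0.75² + 3.3²) = 3.384
|j0.75 + 11| = √(0.75² + 11²) = 11.03
|H(j0.75)| = 11 / (3.384 × 11.03) = 0.29481
20 log₁₀(0.29481) = -10.61 dB

-10.6 dB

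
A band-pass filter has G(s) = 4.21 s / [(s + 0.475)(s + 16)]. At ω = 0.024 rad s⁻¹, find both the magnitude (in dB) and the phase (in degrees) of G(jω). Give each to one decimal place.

|j0.024| = 0.024
|j0.024 + 0.475| = √(0.024² + 0.475²) = 0.4756
|j0.024 + 16| = √(0.024² + 16²) = 16
|G(j0.024)| = 4.21 × 0.024 / (0.4756 × 16) = 0.013278
20 log₁₀(0.013278) = -37.54 dB
∠(j0.024) = 90.00°
∠(j0.024 + 0.475) = arctan(0.024/0.475) = 2.89°
∠(j0.024 + 16) = arctan(0.024/16) = 0.09°
∠G(j0.024) = 90.00° − (2.89° + 0.09°) = 87.02°

|G| = -37.5 dB, ∠G = 87.0°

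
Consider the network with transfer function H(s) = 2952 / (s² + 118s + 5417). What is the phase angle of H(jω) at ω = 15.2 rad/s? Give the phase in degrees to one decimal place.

-19.1°

∠[(j15.2)² + 118(j15.2) + 5417] = ∠[5186 + j1793.6] = 19.08°
∠H(j15.2) = −19.08° = -19.08°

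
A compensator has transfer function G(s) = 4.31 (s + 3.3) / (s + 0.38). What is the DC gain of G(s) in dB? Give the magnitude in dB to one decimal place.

31.5 dB

G(0) = 4.31 × 3.3 / 0.38 = 37.429
20 log₁₀(37.429) = 31.46 dB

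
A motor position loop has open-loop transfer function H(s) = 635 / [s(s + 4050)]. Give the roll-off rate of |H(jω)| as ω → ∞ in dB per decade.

-40 dB/decade

With 0 zeros and 2 poles, the high-frequency asymptotic slope is 20 × (0 − 2) = -40 dB/decade.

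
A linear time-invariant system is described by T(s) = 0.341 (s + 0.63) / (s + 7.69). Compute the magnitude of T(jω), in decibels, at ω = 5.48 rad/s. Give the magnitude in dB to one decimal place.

|j5.48 + 0.63| = √(5.48² + 0.63²) = 5.516
|j5.48 + 7.69| = √(5.48² + 7.69²) = 9.443
|T(j5.48)| = 0.341 × 5.516 / 9.443 = 0.1992
20 log₁₀(0.1992) = -14.01 dB

-14.0 dB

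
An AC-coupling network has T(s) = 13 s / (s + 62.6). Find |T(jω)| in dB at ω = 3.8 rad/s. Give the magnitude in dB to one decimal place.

|j3.8| = 3.8
|j3.8 + 62.6| = √(3.8² + 62.6²) = 62.72
|T(j3.8)| = 13 × 3.8 / 62.72 = 0.78769
20 log₁₀(0.78769) = -2.07 dB

-2.1 dB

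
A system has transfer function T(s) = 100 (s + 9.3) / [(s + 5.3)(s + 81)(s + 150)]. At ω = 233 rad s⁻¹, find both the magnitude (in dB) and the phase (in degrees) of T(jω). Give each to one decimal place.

|T| = -56.7 dB, ∠T = -129.0 deg

|j233 + 9.3| = √(233² + 9.3²) = 233.2
|j233 + 5.3| = √(233² + 5.3²) = 233.1
|j233 + 81| = √(233² + 81²) = 246.7
|j233 + 150| = √(233² + 150²) = 277.1
|T(j233)| = 100 × 233.2 / (233.1 × 246.7 × 277.1) = 0.0014637
20 log₁₀(0.0014637) = -56.69 dB
∠(j233 + 9.3) = arctan(233/9.3) = 87.71°
∠(j233 + 5.3) = arctan(233/5.3) = 88.70°
∠(j233 + 81) = arctan(233/81) = 70.83°
∠(j233 + 150) = arctan(233/150) = 57.23°
∠T(j233) = 87.71° − (88.70° + 70.83° + 57.23°) = -129.04°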